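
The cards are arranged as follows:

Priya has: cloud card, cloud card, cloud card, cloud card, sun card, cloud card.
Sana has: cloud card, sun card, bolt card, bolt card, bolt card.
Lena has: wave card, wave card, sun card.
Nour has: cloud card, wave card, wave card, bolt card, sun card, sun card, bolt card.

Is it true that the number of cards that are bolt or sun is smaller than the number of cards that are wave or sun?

cards that are bolt or sun: 10.
cards that are wave or sun: 9.
The claim requires 10 < 9, which does not hold.

False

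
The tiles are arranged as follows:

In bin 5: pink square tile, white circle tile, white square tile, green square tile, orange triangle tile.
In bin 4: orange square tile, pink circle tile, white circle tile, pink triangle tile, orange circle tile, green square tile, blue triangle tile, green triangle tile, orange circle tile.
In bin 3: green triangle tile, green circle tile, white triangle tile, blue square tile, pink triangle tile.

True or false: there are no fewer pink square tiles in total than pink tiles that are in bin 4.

pink square tiles: 1.
pink tiles in bin 4: 2.
The claim requires 1 ≥ 2, which does not hold.

False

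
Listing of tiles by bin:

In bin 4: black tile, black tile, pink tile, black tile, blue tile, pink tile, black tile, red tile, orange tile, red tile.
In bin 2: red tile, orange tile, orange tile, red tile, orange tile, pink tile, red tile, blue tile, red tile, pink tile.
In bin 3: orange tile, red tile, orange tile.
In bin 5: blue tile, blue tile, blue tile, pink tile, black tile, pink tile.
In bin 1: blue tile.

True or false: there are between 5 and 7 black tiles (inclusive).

True

black tiles: 5.
The claim requires 5 ≤ 5 ≤ 7, which holds.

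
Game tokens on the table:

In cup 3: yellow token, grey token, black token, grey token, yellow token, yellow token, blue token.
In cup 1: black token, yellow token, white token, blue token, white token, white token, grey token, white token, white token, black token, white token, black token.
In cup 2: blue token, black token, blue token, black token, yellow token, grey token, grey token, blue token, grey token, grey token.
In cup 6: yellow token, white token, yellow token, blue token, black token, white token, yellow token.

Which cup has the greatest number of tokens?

cup 1

Counts by cup: cup 1→12, cup 2→10, cup 6→7, cup 3→7.
The maximum is 12, held uniquely by cup 1.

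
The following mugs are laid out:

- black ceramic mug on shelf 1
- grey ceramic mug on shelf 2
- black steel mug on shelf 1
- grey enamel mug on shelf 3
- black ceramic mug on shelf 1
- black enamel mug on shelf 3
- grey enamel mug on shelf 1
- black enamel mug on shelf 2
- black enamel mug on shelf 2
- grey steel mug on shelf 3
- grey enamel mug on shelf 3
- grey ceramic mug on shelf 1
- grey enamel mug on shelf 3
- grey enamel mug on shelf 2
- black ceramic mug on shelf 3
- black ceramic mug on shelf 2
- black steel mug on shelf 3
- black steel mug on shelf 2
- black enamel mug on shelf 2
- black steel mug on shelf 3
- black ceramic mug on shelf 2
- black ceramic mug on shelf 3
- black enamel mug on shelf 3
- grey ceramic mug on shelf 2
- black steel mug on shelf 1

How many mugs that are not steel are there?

19

Total mugs: 25; with the excluded value: 6; remaining 25 − 6 = 19.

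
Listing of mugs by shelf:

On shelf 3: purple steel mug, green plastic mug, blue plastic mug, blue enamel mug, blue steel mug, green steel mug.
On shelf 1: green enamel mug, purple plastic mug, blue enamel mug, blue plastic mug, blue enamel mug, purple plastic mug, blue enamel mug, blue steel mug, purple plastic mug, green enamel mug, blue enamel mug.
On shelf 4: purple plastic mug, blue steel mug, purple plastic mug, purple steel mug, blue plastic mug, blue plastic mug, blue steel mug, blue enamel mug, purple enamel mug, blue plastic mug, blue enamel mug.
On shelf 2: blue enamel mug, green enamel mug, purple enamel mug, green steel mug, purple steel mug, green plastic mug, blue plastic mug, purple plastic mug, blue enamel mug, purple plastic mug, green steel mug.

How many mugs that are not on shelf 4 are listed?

28

Total mugs: 39; with the excluded value: 11; remaining 39 − 11 = 28.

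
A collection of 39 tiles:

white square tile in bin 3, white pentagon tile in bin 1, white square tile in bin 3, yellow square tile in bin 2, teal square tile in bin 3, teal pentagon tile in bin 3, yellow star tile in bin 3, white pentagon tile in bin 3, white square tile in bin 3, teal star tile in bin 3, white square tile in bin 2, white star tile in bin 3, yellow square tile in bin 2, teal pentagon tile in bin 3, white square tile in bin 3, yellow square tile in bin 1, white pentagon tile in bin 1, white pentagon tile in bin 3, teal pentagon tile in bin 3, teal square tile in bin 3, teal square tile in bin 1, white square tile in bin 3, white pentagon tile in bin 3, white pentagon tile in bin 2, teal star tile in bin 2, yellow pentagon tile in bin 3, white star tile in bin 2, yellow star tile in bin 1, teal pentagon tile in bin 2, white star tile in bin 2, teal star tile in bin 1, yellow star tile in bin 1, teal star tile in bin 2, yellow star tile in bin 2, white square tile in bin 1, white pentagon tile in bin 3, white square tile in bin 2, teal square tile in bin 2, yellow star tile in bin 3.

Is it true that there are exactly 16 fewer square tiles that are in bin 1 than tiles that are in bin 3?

True

square tiles in bin 1: 3.
tiles in bin 3: 19.
The claim requires 19 − 3 (= 16) to equal 16, which holds.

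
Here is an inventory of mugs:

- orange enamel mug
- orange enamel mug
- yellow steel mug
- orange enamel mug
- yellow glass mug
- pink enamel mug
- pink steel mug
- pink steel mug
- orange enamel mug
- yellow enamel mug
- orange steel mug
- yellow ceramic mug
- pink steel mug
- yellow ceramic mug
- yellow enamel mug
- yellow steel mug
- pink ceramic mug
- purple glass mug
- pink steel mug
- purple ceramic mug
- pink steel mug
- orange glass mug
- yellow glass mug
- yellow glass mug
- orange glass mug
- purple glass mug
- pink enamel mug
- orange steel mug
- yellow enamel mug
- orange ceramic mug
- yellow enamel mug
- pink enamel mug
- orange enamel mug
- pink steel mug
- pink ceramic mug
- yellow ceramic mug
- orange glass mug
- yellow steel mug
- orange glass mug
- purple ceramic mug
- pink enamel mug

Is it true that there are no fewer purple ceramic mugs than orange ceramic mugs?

True

There are 2 purple ceramic mugs.
There is 1 orange ceramic mug.
The claim requires 2 ≥ 1, which holds.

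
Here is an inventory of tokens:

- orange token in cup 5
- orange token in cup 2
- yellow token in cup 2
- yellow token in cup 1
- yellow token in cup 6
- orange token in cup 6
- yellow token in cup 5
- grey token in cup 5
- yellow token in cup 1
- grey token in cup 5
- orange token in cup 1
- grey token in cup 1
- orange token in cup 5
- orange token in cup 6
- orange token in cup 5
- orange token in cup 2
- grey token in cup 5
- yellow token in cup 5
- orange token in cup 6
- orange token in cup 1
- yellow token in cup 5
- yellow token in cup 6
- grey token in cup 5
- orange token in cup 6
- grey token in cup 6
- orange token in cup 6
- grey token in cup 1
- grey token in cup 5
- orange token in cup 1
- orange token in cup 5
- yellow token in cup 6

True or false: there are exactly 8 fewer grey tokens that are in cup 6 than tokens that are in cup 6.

True

|grey tokens in cup 6| = 1.
|tokens in cup 6| = 9.
The claim requires 9 − 1 (= 8) to equal 8, which holds.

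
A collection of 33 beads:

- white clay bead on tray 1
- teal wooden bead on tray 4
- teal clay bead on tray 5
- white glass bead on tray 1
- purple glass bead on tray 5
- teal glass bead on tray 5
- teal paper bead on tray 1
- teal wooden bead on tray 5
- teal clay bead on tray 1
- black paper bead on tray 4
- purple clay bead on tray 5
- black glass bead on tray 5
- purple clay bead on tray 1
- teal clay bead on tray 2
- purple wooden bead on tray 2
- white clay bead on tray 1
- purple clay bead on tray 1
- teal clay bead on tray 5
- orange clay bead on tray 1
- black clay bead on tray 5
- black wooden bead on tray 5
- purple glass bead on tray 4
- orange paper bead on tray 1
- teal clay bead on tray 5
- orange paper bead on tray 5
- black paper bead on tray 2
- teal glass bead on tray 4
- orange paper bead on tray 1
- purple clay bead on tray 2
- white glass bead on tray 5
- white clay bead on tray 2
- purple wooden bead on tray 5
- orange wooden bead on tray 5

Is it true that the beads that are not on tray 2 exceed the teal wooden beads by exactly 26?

|beads that are not on tray 2| = 28.
|teal wooden beads| = 2.
The claim requires 28 − 2 (= 26) to equal 26, which holds.

True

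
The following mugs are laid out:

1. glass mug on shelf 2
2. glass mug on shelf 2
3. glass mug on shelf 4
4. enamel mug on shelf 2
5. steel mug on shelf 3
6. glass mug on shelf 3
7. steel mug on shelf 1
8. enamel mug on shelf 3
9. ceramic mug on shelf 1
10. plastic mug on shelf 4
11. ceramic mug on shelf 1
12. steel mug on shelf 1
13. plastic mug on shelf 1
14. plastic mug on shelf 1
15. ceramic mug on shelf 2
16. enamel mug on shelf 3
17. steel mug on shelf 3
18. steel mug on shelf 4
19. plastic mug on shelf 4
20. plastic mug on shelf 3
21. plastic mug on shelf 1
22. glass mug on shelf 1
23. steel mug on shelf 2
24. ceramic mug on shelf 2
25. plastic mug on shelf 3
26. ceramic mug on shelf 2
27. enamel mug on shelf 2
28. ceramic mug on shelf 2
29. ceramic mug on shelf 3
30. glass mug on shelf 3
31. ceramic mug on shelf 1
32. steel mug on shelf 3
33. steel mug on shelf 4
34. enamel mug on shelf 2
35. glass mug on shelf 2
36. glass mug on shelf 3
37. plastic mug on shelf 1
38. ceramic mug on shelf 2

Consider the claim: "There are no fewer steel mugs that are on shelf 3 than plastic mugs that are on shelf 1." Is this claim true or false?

|steel mugs on shelf 3| = 3.
|plastic mugs on shelf 1| = 4.
The claim requires 3 ≥ 4, which does not hold.

False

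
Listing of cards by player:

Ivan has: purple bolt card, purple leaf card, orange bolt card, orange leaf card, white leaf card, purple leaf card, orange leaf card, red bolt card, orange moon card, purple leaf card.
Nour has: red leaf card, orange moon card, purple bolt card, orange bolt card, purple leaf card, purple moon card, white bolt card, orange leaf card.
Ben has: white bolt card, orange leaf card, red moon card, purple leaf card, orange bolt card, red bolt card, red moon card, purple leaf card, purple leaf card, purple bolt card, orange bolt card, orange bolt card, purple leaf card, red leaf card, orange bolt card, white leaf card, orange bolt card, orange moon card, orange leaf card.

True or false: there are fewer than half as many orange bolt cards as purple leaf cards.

orange bolt cards: 7.
purple leaf cards: 8.
The claim requires 2 × 7 = 14 < 8, which does not hold.

False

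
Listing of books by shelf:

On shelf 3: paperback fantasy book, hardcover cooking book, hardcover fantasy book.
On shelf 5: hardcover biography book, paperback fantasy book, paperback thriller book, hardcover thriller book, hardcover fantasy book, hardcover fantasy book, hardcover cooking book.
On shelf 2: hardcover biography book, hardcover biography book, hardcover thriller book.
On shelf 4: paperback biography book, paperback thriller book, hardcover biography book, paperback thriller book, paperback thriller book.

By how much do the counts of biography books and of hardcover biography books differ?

biography books: 5. hardcover biography books: 4.
|5 − 4| = 5 − 4 = 1.

1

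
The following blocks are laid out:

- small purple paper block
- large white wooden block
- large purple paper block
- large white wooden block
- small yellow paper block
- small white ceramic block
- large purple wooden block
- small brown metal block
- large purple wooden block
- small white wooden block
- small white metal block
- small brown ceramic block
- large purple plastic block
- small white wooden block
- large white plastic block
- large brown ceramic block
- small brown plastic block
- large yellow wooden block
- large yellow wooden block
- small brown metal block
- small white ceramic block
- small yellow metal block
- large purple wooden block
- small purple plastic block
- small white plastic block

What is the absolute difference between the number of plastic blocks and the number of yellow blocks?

1

plastic blocks: 5. yellow blocks: 4.
|5 − 4| = 5 − 4 = 1.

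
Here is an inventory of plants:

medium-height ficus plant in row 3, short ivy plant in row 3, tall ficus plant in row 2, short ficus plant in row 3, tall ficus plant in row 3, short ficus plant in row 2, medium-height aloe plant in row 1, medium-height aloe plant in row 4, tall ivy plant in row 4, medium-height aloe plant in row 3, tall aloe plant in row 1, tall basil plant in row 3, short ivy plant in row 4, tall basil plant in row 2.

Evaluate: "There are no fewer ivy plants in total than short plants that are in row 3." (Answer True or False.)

True

There are 3 ivy plants.
There are 2 short plants in row 3.
The claim requires 3 ≥ 2, which holds.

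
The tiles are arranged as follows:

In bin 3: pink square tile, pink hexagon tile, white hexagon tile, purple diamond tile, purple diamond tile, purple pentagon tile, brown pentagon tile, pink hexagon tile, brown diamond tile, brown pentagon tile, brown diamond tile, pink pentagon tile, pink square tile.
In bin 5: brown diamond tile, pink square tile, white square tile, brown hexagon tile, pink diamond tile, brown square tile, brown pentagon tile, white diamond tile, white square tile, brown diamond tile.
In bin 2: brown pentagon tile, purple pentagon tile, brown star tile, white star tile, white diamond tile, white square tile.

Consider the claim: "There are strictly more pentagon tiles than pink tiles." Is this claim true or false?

False

|pentagon tiles| = 7.
|pink tiles| = 7.
The claim requires 7 > 7, which does not hold.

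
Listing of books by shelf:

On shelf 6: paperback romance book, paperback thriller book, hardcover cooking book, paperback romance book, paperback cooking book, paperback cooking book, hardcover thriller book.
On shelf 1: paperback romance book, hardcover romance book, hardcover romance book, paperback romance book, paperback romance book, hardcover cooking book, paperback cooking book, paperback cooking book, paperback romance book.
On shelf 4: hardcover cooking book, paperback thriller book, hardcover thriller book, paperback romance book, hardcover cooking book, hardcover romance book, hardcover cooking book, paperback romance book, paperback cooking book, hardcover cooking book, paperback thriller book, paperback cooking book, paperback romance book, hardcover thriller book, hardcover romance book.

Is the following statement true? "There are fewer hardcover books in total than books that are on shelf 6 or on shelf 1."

There are 13 hardcover books.
There are 16 books on shelf 6 or on shelf 1.
The claim requires 13 < 16, which holds.

True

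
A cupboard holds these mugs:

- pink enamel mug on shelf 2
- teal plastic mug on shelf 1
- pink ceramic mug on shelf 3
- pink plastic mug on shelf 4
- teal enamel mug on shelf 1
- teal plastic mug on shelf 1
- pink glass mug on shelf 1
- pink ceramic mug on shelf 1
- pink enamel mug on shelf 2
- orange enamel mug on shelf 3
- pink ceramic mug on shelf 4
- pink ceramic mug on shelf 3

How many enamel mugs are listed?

4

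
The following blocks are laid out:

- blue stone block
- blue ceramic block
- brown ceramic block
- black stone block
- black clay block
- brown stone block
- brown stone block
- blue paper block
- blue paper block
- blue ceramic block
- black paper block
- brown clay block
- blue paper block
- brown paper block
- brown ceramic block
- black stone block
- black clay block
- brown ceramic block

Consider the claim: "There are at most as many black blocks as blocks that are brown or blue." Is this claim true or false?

True

black blocks: 5.
blocks that are brown or blue: 13.
The claim requires 5 ≤ 13, which holds.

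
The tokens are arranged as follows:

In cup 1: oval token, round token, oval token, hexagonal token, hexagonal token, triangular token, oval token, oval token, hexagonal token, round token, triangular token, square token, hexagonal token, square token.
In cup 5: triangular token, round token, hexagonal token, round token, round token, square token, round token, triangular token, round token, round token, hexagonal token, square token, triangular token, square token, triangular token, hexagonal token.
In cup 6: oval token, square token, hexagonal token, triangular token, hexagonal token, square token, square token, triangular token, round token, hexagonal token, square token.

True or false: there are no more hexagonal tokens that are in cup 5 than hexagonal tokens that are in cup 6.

|hexagonal tokens in cup 5| = 3.
|hexagonal tokens in cup 6| = 3.
The claim requires 3 ≤ 3, which holds.

True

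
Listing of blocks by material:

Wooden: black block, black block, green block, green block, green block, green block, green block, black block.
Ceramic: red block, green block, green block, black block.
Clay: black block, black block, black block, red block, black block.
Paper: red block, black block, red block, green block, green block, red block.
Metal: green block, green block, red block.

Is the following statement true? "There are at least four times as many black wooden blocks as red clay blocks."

black wooden blocks: 3.
red clay blocks: 1.
The claim requires 3 ≥ 4 × 1 = 4, which does not hold.

False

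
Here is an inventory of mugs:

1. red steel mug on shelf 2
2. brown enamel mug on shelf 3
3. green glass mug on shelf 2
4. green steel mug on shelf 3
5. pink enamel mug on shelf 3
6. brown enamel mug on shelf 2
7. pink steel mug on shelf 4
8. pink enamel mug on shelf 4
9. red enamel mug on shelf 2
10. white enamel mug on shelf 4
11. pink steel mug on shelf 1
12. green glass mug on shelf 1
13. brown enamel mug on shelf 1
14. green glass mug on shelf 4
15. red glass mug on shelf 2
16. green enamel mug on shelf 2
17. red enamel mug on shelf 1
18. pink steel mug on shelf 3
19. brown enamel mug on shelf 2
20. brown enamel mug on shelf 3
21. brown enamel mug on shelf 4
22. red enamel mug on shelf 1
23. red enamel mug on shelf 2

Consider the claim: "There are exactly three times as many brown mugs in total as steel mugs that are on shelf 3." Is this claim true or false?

There are 6 brown mugs.
There are 2 steel mugs on shelf 3.
The claim requires 6 = 3 × 2 = 6, which holds.

True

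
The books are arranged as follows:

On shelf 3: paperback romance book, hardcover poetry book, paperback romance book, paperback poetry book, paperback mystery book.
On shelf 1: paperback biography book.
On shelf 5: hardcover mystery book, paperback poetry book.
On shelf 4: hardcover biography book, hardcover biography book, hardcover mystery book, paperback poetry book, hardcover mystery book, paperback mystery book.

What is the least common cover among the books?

hardcover

Counts by cover: paperback 8, hardcover 6.
The minimum is 6, held uniquely by hardcover.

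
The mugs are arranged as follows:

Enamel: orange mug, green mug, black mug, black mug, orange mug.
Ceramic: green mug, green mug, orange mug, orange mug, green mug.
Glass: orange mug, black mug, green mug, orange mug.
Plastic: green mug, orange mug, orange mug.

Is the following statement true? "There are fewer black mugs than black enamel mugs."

There are 3 black mugs.
There are 2 black enamel mugs.
The claim requires 3 < 2, which does not hold.

False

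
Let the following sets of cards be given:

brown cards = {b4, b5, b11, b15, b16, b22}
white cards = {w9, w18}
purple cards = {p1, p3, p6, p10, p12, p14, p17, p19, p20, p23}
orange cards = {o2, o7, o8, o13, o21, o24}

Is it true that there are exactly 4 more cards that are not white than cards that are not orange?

True

cards that are not white: 22.
cards that are not orange: 18.
The claim requires 22 − 18 (= 4) to equal 4, which holds.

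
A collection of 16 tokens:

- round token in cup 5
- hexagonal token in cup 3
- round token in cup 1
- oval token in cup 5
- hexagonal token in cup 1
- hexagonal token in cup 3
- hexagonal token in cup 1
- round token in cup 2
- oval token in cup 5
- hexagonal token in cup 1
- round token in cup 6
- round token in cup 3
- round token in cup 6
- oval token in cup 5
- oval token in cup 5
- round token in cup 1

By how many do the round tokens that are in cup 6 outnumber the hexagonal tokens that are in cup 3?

round tokens in cup 6: 2.
hexagonal tokens in cup 3: 2.
2 − 2 = 0.

0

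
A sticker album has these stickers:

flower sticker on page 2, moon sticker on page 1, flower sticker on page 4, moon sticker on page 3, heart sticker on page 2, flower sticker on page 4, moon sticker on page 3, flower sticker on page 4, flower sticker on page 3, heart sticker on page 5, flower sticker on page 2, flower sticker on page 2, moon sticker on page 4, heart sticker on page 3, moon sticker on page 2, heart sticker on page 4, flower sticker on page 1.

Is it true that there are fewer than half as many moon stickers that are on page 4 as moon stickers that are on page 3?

False

moon stickers on page 4: 1.
moon stickers on page 3: 2.
The claim requires 2 × 1 = 2 < 2, which does not hold.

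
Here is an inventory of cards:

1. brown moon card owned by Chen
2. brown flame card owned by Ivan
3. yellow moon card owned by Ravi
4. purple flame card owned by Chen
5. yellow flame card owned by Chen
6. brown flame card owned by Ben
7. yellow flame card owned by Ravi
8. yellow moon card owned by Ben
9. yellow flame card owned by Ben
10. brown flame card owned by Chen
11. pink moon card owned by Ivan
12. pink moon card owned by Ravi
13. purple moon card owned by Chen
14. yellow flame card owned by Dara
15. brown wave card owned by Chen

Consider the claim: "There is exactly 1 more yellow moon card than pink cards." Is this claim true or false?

False

|yellow moon cards| = 2.
|pink cards| = 2.
The claim requires 2 − 2 (= 0) to equal 1, which does not hold.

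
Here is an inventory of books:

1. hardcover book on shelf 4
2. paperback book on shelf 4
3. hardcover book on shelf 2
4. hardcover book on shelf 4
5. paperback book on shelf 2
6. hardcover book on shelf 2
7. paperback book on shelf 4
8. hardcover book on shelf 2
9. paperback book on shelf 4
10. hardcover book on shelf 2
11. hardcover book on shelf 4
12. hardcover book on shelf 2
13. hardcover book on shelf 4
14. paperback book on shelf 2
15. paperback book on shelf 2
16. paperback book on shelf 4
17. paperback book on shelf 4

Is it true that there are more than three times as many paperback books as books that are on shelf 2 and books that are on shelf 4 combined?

False

paperback books: 8.
books on shelf 2: 8; books on shelf 4: 9; combined: 8 + 9 = 17.
The claim requires 8 > 3 × 17 = 51, which does not hold.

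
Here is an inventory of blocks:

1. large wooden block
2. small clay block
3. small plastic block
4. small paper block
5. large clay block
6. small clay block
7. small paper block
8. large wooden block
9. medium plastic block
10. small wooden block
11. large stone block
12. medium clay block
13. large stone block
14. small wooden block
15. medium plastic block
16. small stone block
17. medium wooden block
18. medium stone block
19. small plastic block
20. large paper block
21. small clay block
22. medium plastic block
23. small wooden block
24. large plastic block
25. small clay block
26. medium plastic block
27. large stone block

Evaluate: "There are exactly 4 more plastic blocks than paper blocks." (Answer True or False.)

plastic blocks: 7.
paper blocks: 3.
The claim requires 7 − 3 (= 4) to equal 4, which holds.

True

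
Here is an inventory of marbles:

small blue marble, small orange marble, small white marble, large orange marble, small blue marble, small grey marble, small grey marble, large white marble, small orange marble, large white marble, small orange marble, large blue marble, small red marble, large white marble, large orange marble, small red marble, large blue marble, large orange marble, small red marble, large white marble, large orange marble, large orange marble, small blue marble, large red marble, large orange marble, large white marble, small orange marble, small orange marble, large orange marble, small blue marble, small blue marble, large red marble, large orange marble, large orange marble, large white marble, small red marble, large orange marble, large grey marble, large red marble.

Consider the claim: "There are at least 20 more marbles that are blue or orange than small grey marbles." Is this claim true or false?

True

marbles that are blue or orange: 22.
small grey marbles: 2.
The claim requires 22 − 2 = 20 ≥ 20, which holds.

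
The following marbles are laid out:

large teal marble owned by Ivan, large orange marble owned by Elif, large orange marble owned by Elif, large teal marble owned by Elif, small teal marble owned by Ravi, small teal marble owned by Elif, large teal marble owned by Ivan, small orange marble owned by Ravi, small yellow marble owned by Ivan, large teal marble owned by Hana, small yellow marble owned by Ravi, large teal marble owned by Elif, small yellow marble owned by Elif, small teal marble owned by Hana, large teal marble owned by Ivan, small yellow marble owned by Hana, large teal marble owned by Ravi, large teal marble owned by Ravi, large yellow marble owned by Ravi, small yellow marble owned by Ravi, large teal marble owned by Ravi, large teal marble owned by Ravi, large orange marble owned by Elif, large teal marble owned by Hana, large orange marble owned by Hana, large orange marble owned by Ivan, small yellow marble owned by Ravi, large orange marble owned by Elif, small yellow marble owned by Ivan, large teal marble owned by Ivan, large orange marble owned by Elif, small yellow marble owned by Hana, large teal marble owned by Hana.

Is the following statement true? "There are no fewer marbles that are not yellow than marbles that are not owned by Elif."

marbles that are not yellow: 24.
marbles that are not owned by Elif: 24.
The claim requires 24 ≥ 24, which holds.

True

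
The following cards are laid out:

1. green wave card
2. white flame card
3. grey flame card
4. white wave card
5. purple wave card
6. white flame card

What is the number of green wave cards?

1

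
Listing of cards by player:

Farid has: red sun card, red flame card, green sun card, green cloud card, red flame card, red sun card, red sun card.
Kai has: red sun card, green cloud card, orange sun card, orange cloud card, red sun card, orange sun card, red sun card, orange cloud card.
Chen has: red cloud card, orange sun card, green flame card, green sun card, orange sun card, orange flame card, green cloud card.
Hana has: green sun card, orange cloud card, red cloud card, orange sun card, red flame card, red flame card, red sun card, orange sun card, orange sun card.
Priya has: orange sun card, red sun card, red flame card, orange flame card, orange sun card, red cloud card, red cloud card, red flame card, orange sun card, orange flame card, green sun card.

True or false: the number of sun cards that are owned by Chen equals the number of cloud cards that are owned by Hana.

False

Count of sun cards owned by Chen: 3.
Count of cloud cards owned by Hana: 2.
The claim requires 3 = 2, which does not hold.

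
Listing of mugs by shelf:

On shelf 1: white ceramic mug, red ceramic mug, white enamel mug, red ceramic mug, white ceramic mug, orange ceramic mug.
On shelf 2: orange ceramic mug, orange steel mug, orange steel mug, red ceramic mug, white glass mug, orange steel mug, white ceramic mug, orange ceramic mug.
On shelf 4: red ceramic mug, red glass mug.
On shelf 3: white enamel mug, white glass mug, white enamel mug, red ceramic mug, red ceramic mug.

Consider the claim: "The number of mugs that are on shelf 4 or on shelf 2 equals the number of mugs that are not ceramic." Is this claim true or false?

mugs on shelf 4 or on shelf 2: 10.
mugs that are not ceramic: 9.
The claim requires 10 = 9, which does not hold.

False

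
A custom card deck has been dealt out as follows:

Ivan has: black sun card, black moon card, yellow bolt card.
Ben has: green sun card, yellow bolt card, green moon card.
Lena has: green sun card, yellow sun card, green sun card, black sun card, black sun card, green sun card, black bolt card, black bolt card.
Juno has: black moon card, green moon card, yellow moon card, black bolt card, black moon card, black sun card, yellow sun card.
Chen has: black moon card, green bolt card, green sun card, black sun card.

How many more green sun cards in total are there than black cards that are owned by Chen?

3

green sun cards: 5.
black cards owned by Chen: 2.
5 − 2 = 3.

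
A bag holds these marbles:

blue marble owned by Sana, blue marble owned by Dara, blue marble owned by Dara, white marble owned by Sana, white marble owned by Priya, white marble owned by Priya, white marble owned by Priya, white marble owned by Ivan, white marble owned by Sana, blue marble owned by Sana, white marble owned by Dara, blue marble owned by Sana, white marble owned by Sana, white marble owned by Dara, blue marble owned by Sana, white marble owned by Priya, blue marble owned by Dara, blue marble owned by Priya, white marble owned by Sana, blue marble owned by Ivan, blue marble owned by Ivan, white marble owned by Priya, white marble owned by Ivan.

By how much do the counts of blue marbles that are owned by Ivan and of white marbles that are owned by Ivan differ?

0

blue marbles owned by Ivan: 2. white marbles owned by Ivan: 2.
|2 − 2| = 2 − 2 = 0.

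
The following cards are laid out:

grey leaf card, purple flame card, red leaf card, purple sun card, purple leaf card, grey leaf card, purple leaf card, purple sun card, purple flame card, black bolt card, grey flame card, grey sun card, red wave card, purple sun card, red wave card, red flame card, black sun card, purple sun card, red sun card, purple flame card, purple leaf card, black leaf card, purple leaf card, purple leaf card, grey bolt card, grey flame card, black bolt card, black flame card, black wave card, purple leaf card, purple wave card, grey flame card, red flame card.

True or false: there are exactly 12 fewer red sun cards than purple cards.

red sun cards: 1.
purple cards: 14.
The claim requires 14 − 1 (= 13) to equal 12, which does not hold.

False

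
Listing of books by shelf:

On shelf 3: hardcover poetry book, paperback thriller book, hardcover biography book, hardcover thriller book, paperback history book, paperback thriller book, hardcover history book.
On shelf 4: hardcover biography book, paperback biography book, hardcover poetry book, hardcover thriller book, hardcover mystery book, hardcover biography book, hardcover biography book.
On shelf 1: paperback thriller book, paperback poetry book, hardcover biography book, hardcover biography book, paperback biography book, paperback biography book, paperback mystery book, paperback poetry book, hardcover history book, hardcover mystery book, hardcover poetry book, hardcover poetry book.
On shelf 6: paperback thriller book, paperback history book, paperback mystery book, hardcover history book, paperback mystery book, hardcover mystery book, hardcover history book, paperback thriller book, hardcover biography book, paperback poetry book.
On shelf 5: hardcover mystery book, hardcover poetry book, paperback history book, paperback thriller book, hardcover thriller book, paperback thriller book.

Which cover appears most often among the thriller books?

paperback

Counts by cover (restricted to thriller books): paperback 7, hardcover 3.
The maximum is 7, held uniquely by paperback.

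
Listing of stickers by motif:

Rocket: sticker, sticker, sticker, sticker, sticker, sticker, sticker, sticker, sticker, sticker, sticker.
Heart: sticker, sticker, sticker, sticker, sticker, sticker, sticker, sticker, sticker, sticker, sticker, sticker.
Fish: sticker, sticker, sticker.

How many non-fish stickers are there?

Total stickers: 26; with the excluded value: 3; remaining 26 − 3 = 23.

23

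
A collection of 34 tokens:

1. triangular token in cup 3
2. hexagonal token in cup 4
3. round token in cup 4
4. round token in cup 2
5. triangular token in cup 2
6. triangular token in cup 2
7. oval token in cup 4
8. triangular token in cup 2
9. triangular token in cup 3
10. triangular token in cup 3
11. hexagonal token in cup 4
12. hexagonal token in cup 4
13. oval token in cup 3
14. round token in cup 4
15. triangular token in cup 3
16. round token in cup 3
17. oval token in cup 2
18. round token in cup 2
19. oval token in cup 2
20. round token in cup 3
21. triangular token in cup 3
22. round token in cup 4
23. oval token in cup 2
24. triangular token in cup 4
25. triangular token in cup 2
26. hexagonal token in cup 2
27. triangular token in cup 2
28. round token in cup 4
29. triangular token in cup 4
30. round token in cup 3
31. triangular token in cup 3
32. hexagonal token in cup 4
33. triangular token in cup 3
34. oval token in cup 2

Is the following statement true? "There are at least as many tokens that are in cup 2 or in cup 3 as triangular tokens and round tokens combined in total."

True

tokens in cup 2 or in cup 3: 23.
triangular tokens: 14; round tokens: 9; combined: 14 + 9 = 23.
The claim requires 23 ≥ 23, which holds.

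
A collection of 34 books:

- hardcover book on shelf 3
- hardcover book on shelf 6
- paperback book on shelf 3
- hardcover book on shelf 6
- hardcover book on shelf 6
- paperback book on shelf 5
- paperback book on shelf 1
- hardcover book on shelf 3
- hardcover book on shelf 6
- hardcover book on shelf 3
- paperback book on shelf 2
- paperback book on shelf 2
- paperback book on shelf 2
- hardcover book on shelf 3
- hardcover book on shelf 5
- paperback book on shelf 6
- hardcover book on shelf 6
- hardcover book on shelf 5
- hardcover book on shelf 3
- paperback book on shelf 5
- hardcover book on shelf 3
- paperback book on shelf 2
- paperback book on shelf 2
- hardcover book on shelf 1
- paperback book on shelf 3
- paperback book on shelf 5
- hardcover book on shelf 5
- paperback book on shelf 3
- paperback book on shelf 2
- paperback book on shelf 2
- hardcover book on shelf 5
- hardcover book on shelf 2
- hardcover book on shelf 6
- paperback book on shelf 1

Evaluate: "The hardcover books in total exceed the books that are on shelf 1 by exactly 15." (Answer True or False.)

True

There are 18 hardcover books.
There are 3 books on shelf 1.
The claim requires 18 − 3 (= 15) to equal 15, which holds.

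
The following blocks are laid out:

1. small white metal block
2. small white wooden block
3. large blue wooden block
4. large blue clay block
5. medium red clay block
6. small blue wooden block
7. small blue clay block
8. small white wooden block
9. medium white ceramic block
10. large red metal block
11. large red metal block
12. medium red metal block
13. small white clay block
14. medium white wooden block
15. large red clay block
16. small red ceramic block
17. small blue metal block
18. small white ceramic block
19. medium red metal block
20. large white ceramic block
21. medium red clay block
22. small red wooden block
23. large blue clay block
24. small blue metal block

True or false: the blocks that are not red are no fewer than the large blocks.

blocks that are not red: 15.
large blocks: 7.
The claim requires 15 ≥ 7, which holds.

True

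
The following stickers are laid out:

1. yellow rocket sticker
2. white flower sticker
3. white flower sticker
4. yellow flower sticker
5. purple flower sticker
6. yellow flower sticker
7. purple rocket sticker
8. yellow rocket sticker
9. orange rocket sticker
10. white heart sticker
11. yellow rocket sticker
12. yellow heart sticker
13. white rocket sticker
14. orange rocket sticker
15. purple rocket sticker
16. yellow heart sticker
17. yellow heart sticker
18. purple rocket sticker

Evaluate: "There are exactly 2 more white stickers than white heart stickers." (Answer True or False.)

False

|white stickers| = 4.
|white heart stickers| = 1.
The claim requires 4 − 1 (= 3) to equal 2, which does not hold.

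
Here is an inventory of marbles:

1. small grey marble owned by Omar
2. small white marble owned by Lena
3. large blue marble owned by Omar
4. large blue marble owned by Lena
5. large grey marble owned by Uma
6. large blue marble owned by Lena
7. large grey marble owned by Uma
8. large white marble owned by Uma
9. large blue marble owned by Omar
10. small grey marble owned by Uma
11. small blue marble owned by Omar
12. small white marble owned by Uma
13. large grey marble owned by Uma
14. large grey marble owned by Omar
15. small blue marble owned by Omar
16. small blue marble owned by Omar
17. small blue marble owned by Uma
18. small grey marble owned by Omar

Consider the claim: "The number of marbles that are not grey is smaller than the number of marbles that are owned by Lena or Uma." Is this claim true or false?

marbles that are not grey: 11.
marbles owned by Lena or Uma: 10.
The claim requires 11 < 10, which does not hold.

False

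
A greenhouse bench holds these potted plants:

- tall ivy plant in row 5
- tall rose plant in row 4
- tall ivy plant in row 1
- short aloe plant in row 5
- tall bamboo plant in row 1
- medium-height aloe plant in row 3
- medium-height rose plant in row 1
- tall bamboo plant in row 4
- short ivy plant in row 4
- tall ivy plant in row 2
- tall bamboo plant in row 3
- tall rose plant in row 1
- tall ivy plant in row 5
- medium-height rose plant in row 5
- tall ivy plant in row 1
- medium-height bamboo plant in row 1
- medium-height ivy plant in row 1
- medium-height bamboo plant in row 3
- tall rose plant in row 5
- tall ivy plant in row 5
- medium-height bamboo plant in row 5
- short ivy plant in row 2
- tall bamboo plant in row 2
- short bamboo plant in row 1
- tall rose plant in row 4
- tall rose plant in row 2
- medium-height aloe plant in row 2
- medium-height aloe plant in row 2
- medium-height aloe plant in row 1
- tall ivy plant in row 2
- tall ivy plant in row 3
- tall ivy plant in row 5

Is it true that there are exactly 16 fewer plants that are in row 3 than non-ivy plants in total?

True

|plants in row 3| = 4.
|non-ivy plants| = 20.
The claim requires 20 − 4 (= 16) to equal 16, which holds.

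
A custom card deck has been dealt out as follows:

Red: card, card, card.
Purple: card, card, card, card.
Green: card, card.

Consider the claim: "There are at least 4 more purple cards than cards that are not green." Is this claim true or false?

There are 4 purple cards.
There are 7 cards that are not green.
The claim requires 4 − 7 = -3 ≥ 4, which does not hold.

False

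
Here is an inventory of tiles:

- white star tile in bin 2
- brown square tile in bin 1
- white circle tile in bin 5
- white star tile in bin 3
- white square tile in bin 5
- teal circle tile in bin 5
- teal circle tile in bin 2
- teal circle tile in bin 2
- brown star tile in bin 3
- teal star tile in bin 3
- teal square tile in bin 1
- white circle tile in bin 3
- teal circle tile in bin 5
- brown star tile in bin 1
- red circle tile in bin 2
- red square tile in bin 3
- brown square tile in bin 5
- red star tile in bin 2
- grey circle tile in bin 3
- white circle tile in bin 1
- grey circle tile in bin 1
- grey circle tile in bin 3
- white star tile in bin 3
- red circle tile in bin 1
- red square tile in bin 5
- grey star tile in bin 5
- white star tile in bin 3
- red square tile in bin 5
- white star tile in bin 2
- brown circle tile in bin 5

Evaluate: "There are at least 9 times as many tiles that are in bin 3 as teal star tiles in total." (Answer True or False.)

True

tiles in bin 3: 9.
teal star tiles: 1.
The claim requires 9 ≥ 9 × 1 = 9, which holds.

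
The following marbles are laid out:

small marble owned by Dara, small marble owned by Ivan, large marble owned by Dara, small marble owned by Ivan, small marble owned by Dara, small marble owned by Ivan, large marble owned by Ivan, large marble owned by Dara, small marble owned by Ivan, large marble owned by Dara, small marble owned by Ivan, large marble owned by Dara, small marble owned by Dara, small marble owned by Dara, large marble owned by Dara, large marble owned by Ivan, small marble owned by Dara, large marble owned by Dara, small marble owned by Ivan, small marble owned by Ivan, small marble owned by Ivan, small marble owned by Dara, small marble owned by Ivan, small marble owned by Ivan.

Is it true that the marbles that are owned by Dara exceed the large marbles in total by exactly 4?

Count of marbles owned by Dara: 12.
There are 8 large marbles.
The claim requires 12 − 8 (= 4) to equal 4, which holds.

True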